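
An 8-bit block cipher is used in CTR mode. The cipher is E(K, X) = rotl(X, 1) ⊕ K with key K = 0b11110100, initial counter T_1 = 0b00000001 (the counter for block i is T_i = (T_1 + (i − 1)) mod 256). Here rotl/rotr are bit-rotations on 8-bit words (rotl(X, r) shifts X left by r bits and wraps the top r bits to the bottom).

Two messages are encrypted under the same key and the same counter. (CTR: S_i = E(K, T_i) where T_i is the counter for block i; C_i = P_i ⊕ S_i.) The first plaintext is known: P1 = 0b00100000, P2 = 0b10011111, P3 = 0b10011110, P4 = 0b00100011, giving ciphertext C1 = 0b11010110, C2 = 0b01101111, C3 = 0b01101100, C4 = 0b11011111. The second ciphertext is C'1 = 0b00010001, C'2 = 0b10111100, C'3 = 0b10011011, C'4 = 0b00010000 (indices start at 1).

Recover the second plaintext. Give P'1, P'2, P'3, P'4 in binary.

In CTR with a reused counter, both messages share the same keystream S_i, so C_i ⊕ C'_i = P_i ⊕ P'_i and thus P'_i = P_i ⊕ C_i ⊕ C'_i.
P'1: 0b00100000 ⊕ 0b11010110 ⊕ 0b00010001 = 0b11100111.
P'2: 0b10011111 ⊕ 0b01101111 ⊕ 0b10111100 = 0b01001100.
P'3: 0b10011110 ⊕ 0b01101100 ⊕ 0b10011011 = 0b01101001.
P'4: 0b00100011 ⊕ 0b11011111 ⊕ 0b00010000 = 0b11101100.

P'1 = 0b11100111, P'2 = 0b01001100, P'3 = 0b01101001, P'4 = 0b11101100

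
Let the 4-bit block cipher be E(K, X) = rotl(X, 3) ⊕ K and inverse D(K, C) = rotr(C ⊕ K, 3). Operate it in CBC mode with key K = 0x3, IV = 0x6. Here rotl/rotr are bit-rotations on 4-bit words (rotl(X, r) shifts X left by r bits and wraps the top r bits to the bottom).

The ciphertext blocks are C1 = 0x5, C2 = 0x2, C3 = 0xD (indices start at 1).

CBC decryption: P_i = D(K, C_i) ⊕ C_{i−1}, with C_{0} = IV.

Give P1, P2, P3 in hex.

P1 = 0xA, P2 = 0x7, P3 = 0xF

P1: D(K, 0x5) = 0xC; 0xC ⊕ 0x6 = 0xA.
P2: D(K, 0x2) = 0x2; 0x2 ⊕ 0x5 = 0x7.
P3: D(K, 0xD) = 0xD; 0xD ⊕ 0x2 = 0xF.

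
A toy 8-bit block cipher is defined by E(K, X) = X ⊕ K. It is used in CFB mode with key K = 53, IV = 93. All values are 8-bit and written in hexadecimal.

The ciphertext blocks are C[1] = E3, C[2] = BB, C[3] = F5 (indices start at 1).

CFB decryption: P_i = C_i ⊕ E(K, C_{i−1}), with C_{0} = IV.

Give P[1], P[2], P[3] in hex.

P[1]: E(K, 93) = C0; E3 ⊕ C0 = 23.
P[2]: E(K, E3) = B0; BB ⊕ B0 = 0B.
P[3]: E(K, BB) = E8; F5 ⊕ E8 = 1D.

P[1] = 23, P[2] = 0B, P[3] = 1D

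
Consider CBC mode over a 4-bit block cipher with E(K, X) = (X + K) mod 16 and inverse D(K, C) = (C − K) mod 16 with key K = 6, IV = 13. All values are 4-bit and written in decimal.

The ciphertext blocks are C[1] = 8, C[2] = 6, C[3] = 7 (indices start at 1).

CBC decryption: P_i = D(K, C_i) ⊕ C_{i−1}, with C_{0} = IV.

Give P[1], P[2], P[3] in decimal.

P[1] = 15, P[2] = 8, P[3] = 7

P[1]: D(K, 8) = 2; 2 ⊕ 13 = 15.
P[2]: D(K, 6) = 0; 0 ⊕ 8 = 8.
P[3]: D(K, 7) = 1; 1 ⊕ 6 = 7.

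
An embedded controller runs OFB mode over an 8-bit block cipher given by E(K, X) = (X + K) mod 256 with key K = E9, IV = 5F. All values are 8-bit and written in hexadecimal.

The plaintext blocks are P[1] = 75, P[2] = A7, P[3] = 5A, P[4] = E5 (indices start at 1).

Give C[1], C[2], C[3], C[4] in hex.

C[1] = 3D, C[2] = 96, C[3] = 40, C[4] = E6

OFB encryption: S_i = E(K, S_{i−1}) with S_{0} = IV; C_i = P_i ⊕ S_i.
C[1]: S = E(K, 5F) = 48; 75 ⊕ 48 = 3D.
C[2]: S = E(K, 48) = 31; A7 ⊕ 31 = 96.
C[3]: S = E(K, 31) = 1A; 5A ⊕ 1A = 40.
C[4]: S = E(K, 1A) = 03; E5 ⊕ 03 = E6.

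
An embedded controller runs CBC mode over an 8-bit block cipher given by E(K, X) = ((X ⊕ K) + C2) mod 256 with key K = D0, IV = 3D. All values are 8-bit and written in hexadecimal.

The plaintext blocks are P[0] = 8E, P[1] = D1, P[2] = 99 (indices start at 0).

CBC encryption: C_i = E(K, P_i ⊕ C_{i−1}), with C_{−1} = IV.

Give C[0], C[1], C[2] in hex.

C[0] = 25, C[1] = E6, C[2] = 71

C[0]: P[0] ⊕ 3D = B3; E(K, B3) = 25.
C[1]: P[1] ⊕ 25 = F4; E(K, F4) = E6.
C[2]: P[2] ⊕ E6 = 7F; E(K, 7F) = 71.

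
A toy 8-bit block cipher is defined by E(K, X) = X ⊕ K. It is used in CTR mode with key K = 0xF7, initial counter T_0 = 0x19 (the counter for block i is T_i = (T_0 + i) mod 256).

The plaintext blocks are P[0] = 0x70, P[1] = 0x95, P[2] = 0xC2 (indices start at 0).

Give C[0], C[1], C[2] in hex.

CTR encryption: S_i = E(K, T_i) where T_i is the counter for block i; C_i = P_i ⊕ S_i.
C[0]: T = 0x19, S = E(K, T) = 0xEE; 0x70 ⊕ 0xEE = 0x9E.
C[1]: T = 0x1A, S = E(K, T) = 0xED; 0x95 ⊕ 0xED = 0x78.
C[2]: T = 0x1B, S = E(K, T) = 0xEC; 0xC2 ⊕ 0xEC = 0x2E.

C[0] = 0x9E, C[1] = 0x78, C[2] = 0x2E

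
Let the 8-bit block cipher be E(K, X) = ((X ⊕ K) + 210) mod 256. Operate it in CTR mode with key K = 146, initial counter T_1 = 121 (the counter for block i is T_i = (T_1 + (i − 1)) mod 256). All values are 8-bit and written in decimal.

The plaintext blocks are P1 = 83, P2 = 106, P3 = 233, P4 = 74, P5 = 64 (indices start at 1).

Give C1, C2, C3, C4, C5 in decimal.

CTR encryption: S_i = E(K, T_i) where T_i is the counter for block i; C_i = P_i ⊕ S_i.
C1: T = 121, S = E(K, T) = 189; 83 ⊕ 189 = 238.
C2: T = 122, S = E(K, T) = 186; 106 ⊕ 186 = 208.
C3: T = 123, S = E(K, T) = 187; 233 ⊕ 187 = 82.
C4: T = 124, S = E(K, T) = 192; 74 ⊕ 192 = 138.
C5: T = 125, S = E(K, T) = 193; 64 ⊕ 193 = 129.

C1 = 238, C2 = 208, C3 = 82, C4 = 138, C5 = 129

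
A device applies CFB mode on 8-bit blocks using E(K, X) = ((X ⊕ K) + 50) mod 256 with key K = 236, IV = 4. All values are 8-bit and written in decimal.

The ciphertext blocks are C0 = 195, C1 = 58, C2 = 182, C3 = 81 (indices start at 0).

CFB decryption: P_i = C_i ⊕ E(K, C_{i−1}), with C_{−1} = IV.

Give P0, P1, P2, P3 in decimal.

P0 = 217, P1 = 91, P2 = 190, P3 = 221

P0: E(K, 4) = 26; 195 ⊕ 26 = 217.
P1: E(K, 195) = 97; 58 ⊕ 97 = 91.
P2: E(K, 58) = 8; 182 ⊕ 8 = 190.
P3: E(K, 182) = 140; 81 ⊕ 140 = 221.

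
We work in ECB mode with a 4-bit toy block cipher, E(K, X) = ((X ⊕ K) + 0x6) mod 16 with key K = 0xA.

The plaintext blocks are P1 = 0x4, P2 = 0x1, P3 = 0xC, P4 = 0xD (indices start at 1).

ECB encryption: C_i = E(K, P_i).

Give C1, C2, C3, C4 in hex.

C1: E(K, 0x4) = 0x4.
C2: E(K, 0x1) = 0x1.
C3: E(K, 0xC) = 0xC.
C4: E(K, 0xD) = 0xD.

C1 = 0x4, C2 = 0x1, C3 = 0xC, C4 = 0xD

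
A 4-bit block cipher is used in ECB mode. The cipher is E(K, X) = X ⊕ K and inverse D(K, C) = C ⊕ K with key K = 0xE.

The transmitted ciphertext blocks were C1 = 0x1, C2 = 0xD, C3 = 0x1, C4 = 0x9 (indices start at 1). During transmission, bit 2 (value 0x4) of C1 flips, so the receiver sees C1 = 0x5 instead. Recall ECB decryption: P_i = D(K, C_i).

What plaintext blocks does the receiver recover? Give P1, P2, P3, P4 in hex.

Only C1 changed, to 0x5. In ECB, a change in C_i affects only P_i. Decrypting the received ciphertext:
P1: D(K, 0x5) = 0xB.
P2: D(K, 0xD) = 0x3.
P3: D(K, 0x1) = 0xF.
P4: D(K, 0x9) = 0x7.
Blocks that differ from the original plaintext: P1.

P1 = 0xB, P2 = 0x3, P3 = 0xF, P4 = 0x7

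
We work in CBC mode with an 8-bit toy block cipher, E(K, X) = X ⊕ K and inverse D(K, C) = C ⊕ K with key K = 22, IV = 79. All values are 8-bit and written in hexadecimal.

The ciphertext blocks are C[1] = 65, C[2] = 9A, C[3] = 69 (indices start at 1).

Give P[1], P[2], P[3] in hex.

CBC decryption: P_i = D(K, C_i) ⊕ C_{i−1}, with C_{0} = IV.
P[1]: D(K, 65) = 47; 47 ⊕ 79 = 3E.
P[2]: D(K, 9A) = B8; B8 ⊕ 65 = DD.
P[3]: D(K, 69) = 4B; 4B ⊕ 9A = D1.

P[1] = 3E, P[2] = DD, P[3] = D1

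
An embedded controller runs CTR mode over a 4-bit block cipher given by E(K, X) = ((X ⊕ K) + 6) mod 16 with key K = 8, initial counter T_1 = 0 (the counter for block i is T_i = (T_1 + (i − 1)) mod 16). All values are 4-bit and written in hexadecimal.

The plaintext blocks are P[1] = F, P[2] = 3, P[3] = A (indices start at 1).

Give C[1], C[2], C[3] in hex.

CTR encryption: S_i = E(K, T_i) where T_i is the counter for block i; C_i = P_i ⊕ S_i.
C[1]: T = 0, S = E(K, T) = E; F ⊕ E = 1.
C[2]: T = 1, S = E(K, T) = F; 3 ⊕ F = C.
C[3]: T = 2, S = E(K, T) = 0; A ⊕ 0 = A.

C[1] = 1, C[2] = C, C[3] = A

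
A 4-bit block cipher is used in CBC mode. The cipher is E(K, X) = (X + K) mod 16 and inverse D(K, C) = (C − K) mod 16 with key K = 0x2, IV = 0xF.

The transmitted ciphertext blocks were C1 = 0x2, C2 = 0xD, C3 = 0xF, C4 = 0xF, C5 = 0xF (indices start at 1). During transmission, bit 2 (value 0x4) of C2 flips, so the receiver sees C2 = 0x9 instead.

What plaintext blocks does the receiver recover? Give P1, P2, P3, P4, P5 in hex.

CBC decryption: P_i = D(K, C_i) ⊕ C_{i−1}, with C_{0} = IV.
Only C2 changed, to 0x9. In CBC, a change in C_i garbles P_i and flips the same bit in P_{i+1}. Decrypting the received ciphertext:
P1: D(K, 0x2) = 0x0; 0x0 ⊕ 0xF = 0xF.
P2: D(K, 0x9) = 0x7; 0x7 ⊕ 0x2 = 0x5.
P3: D(K, 0xF) = 0xD; 0xD ⊕ 0x9 = 0x4.
P4: D(K, 0xF) = 0xD; 0xD ⊕ 0xF = 0x2.
P5: D(K, 0xF) = 0xD; 0xD ⊕ 0xF = 0x2.
Blocks that differ from the original plaintext: P2, P3.

P1 = 0xF, P2 = 0x5, P3 = 0x4, P4 = 0x2, P5 = 0x2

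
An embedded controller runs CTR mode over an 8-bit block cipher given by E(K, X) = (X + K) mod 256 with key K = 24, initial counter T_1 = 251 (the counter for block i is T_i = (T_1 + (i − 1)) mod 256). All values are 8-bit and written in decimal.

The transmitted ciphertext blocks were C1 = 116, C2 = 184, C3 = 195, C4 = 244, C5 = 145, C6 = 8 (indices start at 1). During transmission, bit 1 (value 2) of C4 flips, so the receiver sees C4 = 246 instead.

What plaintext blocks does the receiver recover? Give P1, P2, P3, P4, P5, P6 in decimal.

P1 = 103, P2 = 172, P3 = 214, P4 = 224, P5 = 134, P6 = 16

CTR decryption: S_i = E(K, T_i) where T_i is the counter for block i; P_i = C_i ⊕ S_i.
Only C4 changed, to 246. In CTR, a change in C_i flips the same bit in P_i only; the keystream is unaffected. Decrypting the received ciphertext:
P1: T = 251, S = E(K, T) = 19; 116 ⊕ 19 = 103.
P2: T = 252, S = E(K, T) = 20; 184 ⊕ 20 = 172.
P3: T = 253, S = E(K, T) = 21; 195 ⊕ 21 = 214.
P4: T = 254, S = E(K, T) = 22; 246 ⊕ 22 = 224.
P5: T = 255, S = E(K, T) = 23; 145 ⊕ 23 = 134.
P6: T = 0, S = E(K, T) = 24; 8 ⊕ 24 = 16.
Blocks that differ from the original plaintext: P4.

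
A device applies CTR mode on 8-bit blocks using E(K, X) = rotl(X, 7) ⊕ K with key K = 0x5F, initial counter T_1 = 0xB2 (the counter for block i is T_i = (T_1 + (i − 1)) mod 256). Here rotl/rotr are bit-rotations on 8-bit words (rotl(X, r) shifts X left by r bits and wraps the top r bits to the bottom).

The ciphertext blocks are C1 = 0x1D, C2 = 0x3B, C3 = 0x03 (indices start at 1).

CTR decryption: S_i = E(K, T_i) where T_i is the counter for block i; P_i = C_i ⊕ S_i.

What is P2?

P2: T = 0xB3, S = E(K, T) = 0x86; 0x3B ⊕ 0x86 = 0xBD.

P2 = 0xBD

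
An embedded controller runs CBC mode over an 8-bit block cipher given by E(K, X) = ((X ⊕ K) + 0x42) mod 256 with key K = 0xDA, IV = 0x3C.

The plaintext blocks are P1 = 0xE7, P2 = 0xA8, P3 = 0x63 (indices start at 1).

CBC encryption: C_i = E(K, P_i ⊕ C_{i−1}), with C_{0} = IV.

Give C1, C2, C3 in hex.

C1: P1 ⊕ 0x3C = 0xDB; E(K, 0xDB) = 0x43.
C2: P2 ⊕ 0x43 = 0xEB; E(K, 0xEB) = 0x73.
C3: P3 ⊕ 0x73 = 0x10; E(K, 0x10) = 0x0C.

C1 = 0x43, C2 = 0x73, C3 = 0x0C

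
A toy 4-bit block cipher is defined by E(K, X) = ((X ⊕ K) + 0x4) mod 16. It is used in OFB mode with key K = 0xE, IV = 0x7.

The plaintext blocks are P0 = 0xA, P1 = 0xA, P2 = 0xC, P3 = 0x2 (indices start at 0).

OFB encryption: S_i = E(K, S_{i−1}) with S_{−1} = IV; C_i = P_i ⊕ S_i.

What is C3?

C0: S = E(K, 0x7) = 0xD; 0xA ⊕ 0xD = 0x7.
C1: S = E(K, 0xD) = 0x7; 0xA ⊕ 0x7 = 0xD.
C2: S = E(K, 0x7) = 0xD; 0xC ⊕ 0xD = 0x1.
C3: S = E(K, 0xD) = 0x7; 0x2 ⊕ 0x7 = 0x5.

C3 = 0x5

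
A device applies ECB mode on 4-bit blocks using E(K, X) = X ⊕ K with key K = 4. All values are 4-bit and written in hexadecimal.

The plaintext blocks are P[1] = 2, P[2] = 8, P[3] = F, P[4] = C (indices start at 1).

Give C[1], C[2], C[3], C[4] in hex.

ECB encryption: C_i = E(K, P_i).
C[1]: E(K, 2) = 6.
C[2]: E(K, 8) = C.
C[3]: E(K, F) = B.
C[4]: E(K, C) = 8.

C[1] = 6, C[2] = C, C[3] = B, C[4] = 8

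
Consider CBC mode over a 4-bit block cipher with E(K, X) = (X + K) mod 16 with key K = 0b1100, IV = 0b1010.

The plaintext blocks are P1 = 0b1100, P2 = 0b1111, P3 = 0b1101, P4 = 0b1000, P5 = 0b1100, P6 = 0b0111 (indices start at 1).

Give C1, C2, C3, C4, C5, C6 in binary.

C1 = 0b0010, C2 = 0b1001, C3 = 0b0000, C4 = 0b0100, C5 = 0b0100, C6 = 0b1111

CBC encryption: C_i = E(K, P_i ⊕ C_{i−1}), with C_{0} = IV.
C1: P1 ⊕ 0b1010 = 0b0110; E(K, 0b0110) = 0b0010.
C2: P2 ⊕ 0b0010 = 0b1101; E(K, 0b1101) = 0b1001.
C3: P3 ⊕ 0b1001 = 0b0100; E(K, 0b0100) = 0b0000.
C4: P4 ⊕ 0b0000 = 0b1000; E(K, 0b1000) = 0b0100.
C5: P5 ⊕ 0b0100 = 0b1000; E(K, 0b1000) = 0b0100.
C6: P6 ⊕ 0b0100 = 0b0011; E(K, 0b0011) = 0b1111.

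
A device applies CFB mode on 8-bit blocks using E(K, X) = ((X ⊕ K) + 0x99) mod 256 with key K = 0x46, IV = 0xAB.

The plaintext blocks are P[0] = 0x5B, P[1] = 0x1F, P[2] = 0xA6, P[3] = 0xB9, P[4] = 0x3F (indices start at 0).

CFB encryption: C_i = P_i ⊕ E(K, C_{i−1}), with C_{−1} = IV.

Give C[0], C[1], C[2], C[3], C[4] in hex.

C[0]: E(K, 0xAB) = 0x86; 0x5B ⊕ 0x86 = 0xDD.
C[1]: E(K, 0xDD) = 0x34; 0x1F ⊕ 0x34 = 0x2B.
C[2]: E(K, 0x2B) = 0x06; 0xA6 ⊕ 0x06 = 0xA0.
C[3]: E(K, 0xA0) = 0x7F; 0xB9 ⊕ 0x7F = 0xC6.
C[4]: E(K, 0xC6) = 0x19; 0x3F ⊕ 0x19 = 0x26.

C[0] = 0xDD, C[1] = 0x2B, C[2] = 0xA0, C[3] = 0xC6, C[4] = 0x26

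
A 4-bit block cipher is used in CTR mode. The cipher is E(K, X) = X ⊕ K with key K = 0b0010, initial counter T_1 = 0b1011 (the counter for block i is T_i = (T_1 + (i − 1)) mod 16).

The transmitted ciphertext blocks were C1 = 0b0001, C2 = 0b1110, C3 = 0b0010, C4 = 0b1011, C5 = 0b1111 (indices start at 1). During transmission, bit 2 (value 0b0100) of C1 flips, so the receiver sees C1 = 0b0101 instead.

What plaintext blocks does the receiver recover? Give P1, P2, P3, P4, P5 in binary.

P1 = 0b1100, P2 = 0b0000, P3 = 0b1101, P4 = 0b0111, P5 = 0b0010

CTR decryption: S_i = E(K, T_i) where T_i is the counter for block i; P_i = C_i ⊕ S_i.
Only C1 changed, to 0b0101. In CTR, a change in C_i flips the same bit in P_i only; the keystream is unaffected. Decrypting the received ciphertext:
P1: T = 0b1011, S = E(K, T) = 0b1001; 0b0101 ⊕ 0b1001 = 0b1100.
P2: T = 0b1100, S = E(K, T) = 0b1110; 0b1110 ⊕ 0b1110 = 0b0000.
P3: T = 0b1101, S = E(K, T) = 0b1111; 0b0010 ⊕ 0b1111 = 0b1101.
P4: T = 0b1110, S = E(K, T) = 0b1100; 0b1011 ⊕ 0b1100 = 0b0111.
P5: T = 0b1111, S = E(K, T) = 0b1101; 0b1111 ⊕ 0b1101 = 0b0010.
Blocks that differ from the original plaintext: P1.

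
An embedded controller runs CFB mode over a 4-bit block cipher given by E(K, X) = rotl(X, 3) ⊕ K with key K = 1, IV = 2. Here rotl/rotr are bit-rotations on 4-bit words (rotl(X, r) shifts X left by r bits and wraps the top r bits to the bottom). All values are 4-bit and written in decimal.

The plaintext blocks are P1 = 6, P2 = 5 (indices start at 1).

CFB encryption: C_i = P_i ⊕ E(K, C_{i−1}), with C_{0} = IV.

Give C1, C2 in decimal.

C1 = 6, C2 = 7

C1: E(K, 2) = 0; 6 ⊕ 0 = 6.
C2: E(K, 6) = 2; 5 ⊕ 2 = 7.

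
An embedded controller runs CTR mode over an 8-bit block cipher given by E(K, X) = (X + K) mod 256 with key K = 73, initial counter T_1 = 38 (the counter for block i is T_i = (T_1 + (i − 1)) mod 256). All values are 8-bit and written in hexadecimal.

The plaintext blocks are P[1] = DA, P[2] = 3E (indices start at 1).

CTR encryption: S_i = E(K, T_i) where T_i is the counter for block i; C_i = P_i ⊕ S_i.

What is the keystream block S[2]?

AC

C[1]: T = 38, S = E(K, T) = AB; DA ⊕ AB = 71.
C[2]: T = 39, S = E(K, T) = AC; 3E ⊕ AC = 92.
So S[2] = AC.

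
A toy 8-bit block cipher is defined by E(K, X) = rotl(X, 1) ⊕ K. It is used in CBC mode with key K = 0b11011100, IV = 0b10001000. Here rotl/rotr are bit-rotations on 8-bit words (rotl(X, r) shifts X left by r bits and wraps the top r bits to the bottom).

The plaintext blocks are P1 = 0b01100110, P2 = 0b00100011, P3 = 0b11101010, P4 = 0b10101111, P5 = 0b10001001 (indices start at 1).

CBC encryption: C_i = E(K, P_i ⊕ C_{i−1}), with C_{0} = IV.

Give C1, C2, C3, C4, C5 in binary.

C1 = 0b00000001, C2 = 0b10011000, C3 = 0b00111000, C4 = 0b11110011, C5 = 0b00101000

C1: P1 ⊕ 0b10001000 = 0b11101110; E(K, 0b11101110) = 0b00000001.
C2: P2 ⊕ 0b00000001 = 0b00100010; E(K, 0b00100010) = 0b10011000.
C3: P3 ⊕ 0b10011000 = 0b01110010; E(K, 0b01110010) = 0b00111000.
C4: P4 ⊕ 0b00111000 = 0b10010111; E(K, 0b10010111) = 0b11110011.
C5: P5 ⊕ 0b11110011 = 0b01111010; E(K, 0b01111010) = 0b00101000.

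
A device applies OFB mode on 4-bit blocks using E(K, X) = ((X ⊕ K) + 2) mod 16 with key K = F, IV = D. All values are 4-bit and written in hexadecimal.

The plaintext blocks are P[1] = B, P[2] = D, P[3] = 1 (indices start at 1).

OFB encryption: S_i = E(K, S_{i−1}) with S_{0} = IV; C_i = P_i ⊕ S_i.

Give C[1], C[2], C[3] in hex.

C[1]: S = E(K, D) = 4; B ⊕ 4 = F.
C[2]: S = E(K, 4) = D; D ⊕ D = 0.
C[3]: S = E(K, D) = 4; 1 ⊕ 4 = 5.

C[1] = F, C[2] = 0, C[3] = 5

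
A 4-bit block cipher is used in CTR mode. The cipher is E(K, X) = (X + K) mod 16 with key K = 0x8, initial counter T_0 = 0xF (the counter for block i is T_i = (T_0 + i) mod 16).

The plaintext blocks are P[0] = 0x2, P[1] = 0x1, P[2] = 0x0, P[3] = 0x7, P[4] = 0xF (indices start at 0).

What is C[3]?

C[3] = 0xD

CTR encryption: S_i = E(K, T_i) where T_i is the counter for block i; C_i = P_i ⊕ S_i.
C[0]: T = 0xF, S = E(K, T) = 0x7; 0x2 ⊕ 0x7 = 0x5.
C[1]: T = 0x0, S = E(K, T) = 0x8; 0x1 ⊕ 0x8 = 0x9.
C[2]: T = 0x1, S = E(K, T) = 0x9; 0x0 ⊕ 0x9 = 0x9.
C[3]: T = 0x2, S = E(K, T) = 0xA; 0x7 ⊕ 0xA = 0xD.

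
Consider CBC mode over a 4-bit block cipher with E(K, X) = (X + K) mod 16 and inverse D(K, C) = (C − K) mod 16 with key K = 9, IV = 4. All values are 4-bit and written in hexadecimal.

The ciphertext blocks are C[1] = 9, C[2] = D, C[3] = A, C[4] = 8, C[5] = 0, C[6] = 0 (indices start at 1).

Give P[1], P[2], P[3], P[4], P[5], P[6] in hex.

CBC decryption: P_i = D(K, C_i) ⊕ C_{i−1}, with C_{0} = IV.
P[1]: D(K, 9) = 0; 0 ⊕ 4 = 4.
P[2]: D(K, D) = 4; 4 ⊕ 9 = D.
P[3]: D(K, A) = 1; 1 ⊕ D = C.
P[4]: D(K, 8) = F; F ⊕ A = 5.
P[5]: D(K, 0) = 7; 7 ⊕ 8 = F.
P[6]: D(K, 0) = 7; 7 ⊕ 0 = 7.

P[1] = 4, P[2] = D, P[3] = C, P[4] = 5, P[5] = F, P[6] = 7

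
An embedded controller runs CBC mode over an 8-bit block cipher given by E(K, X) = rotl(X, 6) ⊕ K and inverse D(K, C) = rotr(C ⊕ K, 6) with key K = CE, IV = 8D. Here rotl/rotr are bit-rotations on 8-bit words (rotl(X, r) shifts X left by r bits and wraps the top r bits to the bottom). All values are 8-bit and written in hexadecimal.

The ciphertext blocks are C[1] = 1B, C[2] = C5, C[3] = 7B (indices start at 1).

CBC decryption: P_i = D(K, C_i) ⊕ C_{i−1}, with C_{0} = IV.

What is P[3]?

P[3] = 13

P[3]: D(K, 7B) = D6; D6 ⊕ C5 = 13.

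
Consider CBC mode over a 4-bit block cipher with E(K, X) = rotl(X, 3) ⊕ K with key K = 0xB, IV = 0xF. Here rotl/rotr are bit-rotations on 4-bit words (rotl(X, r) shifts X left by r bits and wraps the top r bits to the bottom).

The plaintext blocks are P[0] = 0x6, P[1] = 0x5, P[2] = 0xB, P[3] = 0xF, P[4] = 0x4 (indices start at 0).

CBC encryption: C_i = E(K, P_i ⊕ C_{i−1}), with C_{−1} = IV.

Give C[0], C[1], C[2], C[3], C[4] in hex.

C[0] = 0x7, C[1] = 0xA, C[2] = 0x3, C[3] = 0xD, C[4] = 0x7

C[0]: P[0] ⊕ 0xF = 0x9; E(K, 0x9) = 0x7.
C[1]: P[1] ⊕ 0x7 = 0x2; E(K, 0x2) = 0xA.
C[2]: P[2] ⊕ 0xA = 0x1; E(K, 0x1) = 0x3.
C[3]: P[3] ⊕ 0x3 = 0xC; E(K, 0xC) = 0xD.
C[4]: P[4] ⊕ 0xD = 0x9; E(K, 0x9) = 0x7.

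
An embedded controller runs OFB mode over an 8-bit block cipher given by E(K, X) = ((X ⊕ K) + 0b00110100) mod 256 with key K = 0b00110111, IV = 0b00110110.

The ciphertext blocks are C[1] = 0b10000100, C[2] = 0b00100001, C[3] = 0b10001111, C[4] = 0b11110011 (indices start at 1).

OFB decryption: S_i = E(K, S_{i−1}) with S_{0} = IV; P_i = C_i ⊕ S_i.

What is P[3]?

P[3] = 0b10111010

P[1]: S = E(K, 0b00110110) = 0b00110101; 0b10000100 ⊕ 0b00110101 = 0b10110001.
P[2]: S = E(K, 0b00110101) = 0b00110110; 0b00100001 ⊕ 0b00110110 = 0b00010111.
P[3]: S = E(K, 0b00110110) = 0b00110101; 0b10001111 ⊕ 0b00110101 = 0b10111010.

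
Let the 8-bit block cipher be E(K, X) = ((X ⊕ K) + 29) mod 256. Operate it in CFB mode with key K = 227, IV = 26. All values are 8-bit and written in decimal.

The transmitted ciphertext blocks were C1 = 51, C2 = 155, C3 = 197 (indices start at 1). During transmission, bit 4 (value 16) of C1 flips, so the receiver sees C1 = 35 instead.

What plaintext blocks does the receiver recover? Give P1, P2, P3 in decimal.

P1 = 53, P2 = 70, P3 = 80

CFB decryption: P_i = C_i ⊕ E(K, C_{i−1}), with C_{0} = IV.
Only C1 changed, to 35. In CFB, a change in C_i flips the same bit in P_i and garbles P_{i+1}. Decrypting the received ciphertext:
P1: E(K, 26) = 22; 35 ⊕ 22 = 53.
P2: E(K, 35) = 221; 155 ⊕ 221 = 70.
P3: E(K, 155) = 149; 197 ⊕ 149 = 80.
Blocks that differ from the original plaintext: P1, P2.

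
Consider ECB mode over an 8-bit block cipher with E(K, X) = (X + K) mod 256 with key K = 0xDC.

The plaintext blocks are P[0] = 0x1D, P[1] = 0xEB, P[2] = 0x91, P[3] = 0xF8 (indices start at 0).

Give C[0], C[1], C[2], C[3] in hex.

C[0] = 0xF9, C[1] = 0xC7, C[2] = 0x6D, C[3] = 0xD4

ECB encryption: C_i = E(K, P_i).
C[0]: E(K, 0x1D) = 0xF9.
C[1]: E(K, 0xEB) = 0xC7.
C[2]: E(K, 0x91) = 0x6D.
C[3]: E(K, 0xF8) = 0xD4.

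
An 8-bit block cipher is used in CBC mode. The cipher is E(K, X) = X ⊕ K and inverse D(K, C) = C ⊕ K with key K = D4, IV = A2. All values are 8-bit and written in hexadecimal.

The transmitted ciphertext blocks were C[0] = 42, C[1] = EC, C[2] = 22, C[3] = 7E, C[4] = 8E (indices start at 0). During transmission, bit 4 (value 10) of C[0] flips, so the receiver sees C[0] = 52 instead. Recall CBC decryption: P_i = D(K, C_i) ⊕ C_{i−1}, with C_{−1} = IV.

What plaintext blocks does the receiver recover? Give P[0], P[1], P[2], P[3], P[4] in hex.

P[0] = 24, P[1] = 6A, P[2] = 1A, P[3] = 88, P[4] = 24

Only C[0] changed, to 52. In CBC, a change in C_i garbles P_i and flips the same bit in P_{i+1}. Decrypting the received ciphertext:
P[0]: D(K, 52) = 86; 86 ⊕ A2 = 24.
P[1]: D(K, EC) = 38; 38 ⊕ 52 = 6A.
P[2]: D(K, 22) = F6; F6 ⊕ EC = 1A.
P[3]: D(K, 7E) = AA; AA ⊕ 22 = 88.
P[4]: D(K, 8E) = 5A; 5A ⊕ 7E = 24.
Blocks that differ from the original plaintext: P[0], P[1].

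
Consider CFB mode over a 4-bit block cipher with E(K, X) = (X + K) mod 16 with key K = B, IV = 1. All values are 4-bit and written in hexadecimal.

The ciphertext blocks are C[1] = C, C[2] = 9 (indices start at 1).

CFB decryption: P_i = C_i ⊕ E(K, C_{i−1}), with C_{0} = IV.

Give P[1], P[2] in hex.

P[1]: E(K, 1) = C; C ⊕ C = 0.
P[2]: E(K, C) = 7; 9 ⊕ 7 = E.

P[1] = 0, P[2] = E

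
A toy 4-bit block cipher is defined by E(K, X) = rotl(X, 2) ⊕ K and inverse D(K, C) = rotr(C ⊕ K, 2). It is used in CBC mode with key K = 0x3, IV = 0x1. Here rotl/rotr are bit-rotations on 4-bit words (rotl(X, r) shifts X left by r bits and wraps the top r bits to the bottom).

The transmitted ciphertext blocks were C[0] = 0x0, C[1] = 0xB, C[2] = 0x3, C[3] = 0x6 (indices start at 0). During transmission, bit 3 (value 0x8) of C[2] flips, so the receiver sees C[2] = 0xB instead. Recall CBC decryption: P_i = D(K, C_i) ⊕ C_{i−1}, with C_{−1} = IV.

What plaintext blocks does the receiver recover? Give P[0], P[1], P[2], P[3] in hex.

P[0] = 0xD, P[1] = 0x2, P[2] = 0x9, P[3] = 0xE

Only C[2] changed, to 0xB. In CBC, a change in C_i garbles P_i and flips the same bit in P_{i+1}. Decrypting the received ciphertext:
P[0]: D(K, 0x0) = 0xC; 0xC ⊕ 0x1 = 0xD.
P[1]: D(K, 0xB) = 0x2; 0x2 ⊕ 0x0 = 0x2.
P[2]: D(K, 0xB) = 0x2; 0x2 ⊕ 0xB = 0x9.
P[3]: D(K, 0x6) = 0x5; 0x5 ⊕ 0xB = 0xE.
Blocks that differ from the original plaintext: P[2], P[3].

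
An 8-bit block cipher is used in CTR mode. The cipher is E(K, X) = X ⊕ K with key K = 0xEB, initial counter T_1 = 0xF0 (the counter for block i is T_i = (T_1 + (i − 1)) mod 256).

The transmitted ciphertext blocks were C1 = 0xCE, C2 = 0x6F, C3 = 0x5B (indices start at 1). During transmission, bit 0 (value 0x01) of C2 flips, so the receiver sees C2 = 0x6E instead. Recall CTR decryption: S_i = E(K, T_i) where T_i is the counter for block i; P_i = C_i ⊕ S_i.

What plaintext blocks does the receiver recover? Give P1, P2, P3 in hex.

P1 = 0xD5, P2 = 0x74, P3 = 0x42

Only C2 changed, to 0x6E. In CTR, a change in C_i flips the same bit in P_i only; the keystream is unaffected. Decrypting the received ciphertext:
P1: T = 0xF0, S = E(K, T) = 0x1B; 0xCE ⊕ 0x1B = 0xD5.
P2: T = 0xF1, S = E(K, T) = 0x1A; 0x6E ⊕ 0x1A = 0x74.
P3: T = 0xF2, S = E(K, T) = 0x19; 0x5B ⊕ 0x19 = 0x42.
Blocks that differ from the original plaintext: P2.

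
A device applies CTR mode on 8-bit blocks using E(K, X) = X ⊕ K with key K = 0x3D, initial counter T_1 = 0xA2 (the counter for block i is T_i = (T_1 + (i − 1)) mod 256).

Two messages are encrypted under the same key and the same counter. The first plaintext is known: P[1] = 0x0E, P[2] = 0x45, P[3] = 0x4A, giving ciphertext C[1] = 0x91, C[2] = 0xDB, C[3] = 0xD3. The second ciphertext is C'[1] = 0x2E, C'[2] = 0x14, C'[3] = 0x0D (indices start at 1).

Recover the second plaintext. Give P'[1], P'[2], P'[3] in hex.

In CTR with a reused counter, both messages share the same keystream S_i, so C_i ⊕ C'_i = P_i ⊕ P'_i and thus P'_i = P_i ⊕ C_i ⊕ C'_i.
P'[1]: 0x0E ⊕ 0x91 ⊕ 0x2E = 0xB1.
P'[2]: 0x45 ⊕ 0xDB ⊕ 0x14 = 0x8A.
P'[3]: 0x4A ⊕ 0xD3 ⊕ 0x0D = 0x94.

P'[1] = 0xB1, P'[2] = 0x8A, P'[3] = 0x94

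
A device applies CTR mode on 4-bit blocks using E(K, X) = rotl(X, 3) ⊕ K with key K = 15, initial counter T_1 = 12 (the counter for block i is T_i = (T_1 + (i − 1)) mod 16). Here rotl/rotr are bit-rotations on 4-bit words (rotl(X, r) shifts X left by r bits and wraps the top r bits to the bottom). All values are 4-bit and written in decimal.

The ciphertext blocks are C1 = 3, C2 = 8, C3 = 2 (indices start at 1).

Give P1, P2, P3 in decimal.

CTR decryption: S_i = E(K, T_i) where T_i is the counter for block i; P_i = C_i ⊕ S_i.
P1: T = 12, S = E(K, T) = 9; 3 ⊕ 9 = 10.
P2: T = 13, S = E(K, T) = 1; 8 ⊕ 1 = 9.
P3: T = 14, S = E(K, T) = 8; 2 ⊕ 8 = 10.

P1 = 10, P2 = 9, P3 = 10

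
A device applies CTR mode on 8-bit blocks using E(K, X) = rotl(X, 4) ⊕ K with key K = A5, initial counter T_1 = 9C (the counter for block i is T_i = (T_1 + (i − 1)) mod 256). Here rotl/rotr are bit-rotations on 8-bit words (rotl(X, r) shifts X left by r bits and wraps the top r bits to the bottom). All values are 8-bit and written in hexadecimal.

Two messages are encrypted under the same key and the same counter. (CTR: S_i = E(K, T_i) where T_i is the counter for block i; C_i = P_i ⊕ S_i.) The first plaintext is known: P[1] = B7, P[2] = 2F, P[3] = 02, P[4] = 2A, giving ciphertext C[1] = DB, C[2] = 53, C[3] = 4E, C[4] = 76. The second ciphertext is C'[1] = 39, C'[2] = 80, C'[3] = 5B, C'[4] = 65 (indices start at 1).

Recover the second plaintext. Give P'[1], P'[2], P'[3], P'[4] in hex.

P'[1] = 55, P'[2] = FC, P'[3] = 17, P'[4] = 39

In CTR with a reused counter, both messages share the same keystream S_i, so C_i ⊕ C'_i = P_i ⊕ P'_i and thus P'_i = P_i ⊕ C_i ⊕ C'_i.
P'[1]: B7 ⊕ DB ⊕ 39 = 55.
P'[2]: 2F ⊕ 53 ⊕ 80 = FC.
P'[3]: 02 ⊕ 4E ⊕ 5B = 17.
P'[4]: 2A ⊕ 76 ⊕ 65 = 39.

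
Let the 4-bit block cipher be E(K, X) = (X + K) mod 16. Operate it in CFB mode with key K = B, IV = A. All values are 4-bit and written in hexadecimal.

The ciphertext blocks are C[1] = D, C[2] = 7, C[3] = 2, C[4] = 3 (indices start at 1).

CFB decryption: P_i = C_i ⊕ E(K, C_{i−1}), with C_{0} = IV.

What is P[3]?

P[3]: E(K, 7) = 2; 2 ⊕ 2 = 0.

P[3] = 0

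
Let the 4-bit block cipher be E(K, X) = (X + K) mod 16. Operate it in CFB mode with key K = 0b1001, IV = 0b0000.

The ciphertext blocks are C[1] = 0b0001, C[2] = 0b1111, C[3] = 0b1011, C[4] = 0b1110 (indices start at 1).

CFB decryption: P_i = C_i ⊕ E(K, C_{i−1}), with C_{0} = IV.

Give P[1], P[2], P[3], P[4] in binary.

P[1] = 0b1000, P[2] = 0b0101, P[3] = 0b0011, P[4] = 0b1010

P[1]: E(K, 0b0000) = 0b1001; 0b0001 ⊕ 0b1001 = 0b1000.
P[2]: E(K, 0b0001) = 0b1010; 0b1111 ⊕ 0b1010 = 0b0101.
P[3]: E(K, 0b1111) = 0b1000; 0b1011 ⊕ 0b1000 = 0b0011.
P[4]: E(K, 0b1011) = 0b0100; 0b1110 ⊕ 0b0100 = 0b1010.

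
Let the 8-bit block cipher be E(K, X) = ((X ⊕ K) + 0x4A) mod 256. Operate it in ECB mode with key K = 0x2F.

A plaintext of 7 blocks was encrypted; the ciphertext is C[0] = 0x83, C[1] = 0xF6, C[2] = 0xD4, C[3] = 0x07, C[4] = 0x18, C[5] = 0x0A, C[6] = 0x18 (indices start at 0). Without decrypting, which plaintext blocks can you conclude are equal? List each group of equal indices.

P[4] = P[6]

ECB encrypts each block independently with the same key, so equal ciphertext blocks imply equal plaintext blocks.
C[4] = C[6] = 0x18, so P[4] = P[6].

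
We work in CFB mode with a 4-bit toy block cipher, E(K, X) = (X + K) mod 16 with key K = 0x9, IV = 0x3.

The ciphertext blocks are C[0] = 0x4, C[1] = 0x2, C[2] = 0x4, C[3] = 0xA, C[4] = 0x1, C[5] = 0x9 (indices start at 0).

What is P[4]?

CFB decryption: P_i = C_i ⊕ E(K, C_{i−1}), with C_{−1} = IV.
P[4]: E(K, 0xA) = 0x3; 0x1 ⊕ 0x3 = 0x2.

P[4] = 0x2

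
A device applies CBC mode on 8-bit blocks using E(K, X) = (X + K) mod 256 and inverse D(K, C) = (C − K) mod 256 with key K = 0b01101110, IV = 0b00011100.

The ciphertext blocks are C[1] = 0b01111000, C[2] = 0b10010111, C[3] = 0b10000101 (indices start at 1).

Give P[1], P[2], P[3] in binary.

P[1] = 0b00010110, P[2] = 0b01010001, P[3] = 0b10000000

CBC decryption: P_i = D(K, C_i) ⊕ C_{i−1}, with C_{0} = IV.
P[1]: D(K, 0b01111000) = 0b00001010; 0b00001010 ⊕ 0b00011100 = 0b00010110.
P[2]: D(K, 0b10010111) = 0b00101001; 0b00101001 ⊕ 0b01111000 = 0b01010001.
P[3]: D(K, 0b10000101) = 0b00010111; 0b00010111 ⊕ 0b10010111 = 0b10000000.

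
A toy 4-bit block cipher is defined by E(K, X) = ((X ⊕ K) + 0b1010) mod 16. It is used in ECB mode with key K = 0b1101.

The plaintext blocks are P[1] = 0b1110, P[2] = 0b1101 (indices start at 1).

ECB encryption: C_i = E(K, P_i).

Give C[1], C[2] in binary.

C[1] = 0b1101, C[2] = 0b1010

C[1]: E(K, 0b1110) = 0b1101.
C[2]: E(K, 0b1101) = 0b1010.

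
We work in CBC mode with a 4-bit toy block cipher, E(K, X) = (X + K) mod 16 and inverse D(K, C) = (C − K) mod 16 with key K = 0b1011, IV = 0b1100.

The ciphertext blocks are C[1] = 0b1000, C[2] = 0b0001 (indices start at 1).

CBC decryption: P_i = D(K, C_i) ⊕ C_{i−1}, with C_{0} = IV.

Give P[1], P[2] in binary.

P[1]: D(K, 0b1000) = 0b1101; 0b1101 ⊕ 0b1100 = 0b0001.
P[2]: D(K, 0b0001) = 0b0110; 0b0110 ⊕ 0b1000 = 0b1110.

P[1] = 0b0001, P[2] = 0b1110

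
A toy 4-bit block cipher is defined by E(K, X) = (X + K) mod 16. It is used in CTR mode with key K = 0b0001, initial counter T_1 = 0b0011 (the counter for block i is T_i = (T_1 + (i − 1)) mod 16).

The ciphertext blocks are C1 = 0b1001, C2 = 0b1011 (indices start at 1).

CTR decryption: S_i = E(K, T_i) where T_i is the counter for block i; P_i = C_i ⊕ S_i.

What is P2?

P2: T = 0b0100, S = E(K, T) = 0b0101; 0b1011 ⊕ 0b0101 = 0b1110.

P2 = 0b1110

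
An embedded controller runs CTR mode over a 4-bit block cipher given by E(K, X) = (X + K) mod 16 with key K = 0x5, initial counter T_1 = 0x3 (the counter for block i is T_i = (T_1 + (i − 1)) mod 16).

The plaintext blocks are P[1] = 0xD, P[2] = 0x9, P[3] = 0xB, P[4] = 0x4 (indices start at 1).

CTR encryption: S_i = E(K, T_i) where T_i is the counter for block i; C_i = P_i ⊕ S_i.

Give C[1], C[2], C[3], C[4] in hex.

C[1]: T = 0x3, S = E(K, T) = 0x8; 0xD ⊕ 0x8 = 0x5.
C[2]: T = 0x4, S = E(K, T) = 0x9; 0x9 ⊕ 0x9 = 0x0.
C[3]: T = 0x5, S = E(K, T) = 0xA; 0xB ⊕ 0xA = 0x1.
C[4]: T = 0x6, S = E(K, T) = 0xB; 0x4 ⊕ 0xB = 0xF.

C[1] = 0x5, C[2] = 0x0, C[3] = 0x1, C[4] = 0xF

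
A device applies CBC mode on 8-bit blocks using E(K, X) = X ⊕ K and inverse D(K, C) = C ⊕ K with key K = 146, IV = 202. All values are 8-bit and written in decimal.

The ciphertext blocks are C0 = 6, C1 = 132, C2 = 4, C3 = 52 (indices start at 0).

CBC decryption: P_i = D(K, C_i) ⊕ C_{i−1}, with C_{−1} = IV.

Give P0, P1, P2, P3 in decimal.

P0 = 94, P1 = 16, P2 = 18, P3 = 162

P0: D(K, 6) = 148; 148 ⊕ 202 = 94.
P1: D(K, 132) = 22; 22 ⊕ 6 = 16.
P2: D(K, 4) = 150; 150 ⊕ 132 = 18.
P3: D(K, 52) = 166; 166 ⊕ 4 = 162.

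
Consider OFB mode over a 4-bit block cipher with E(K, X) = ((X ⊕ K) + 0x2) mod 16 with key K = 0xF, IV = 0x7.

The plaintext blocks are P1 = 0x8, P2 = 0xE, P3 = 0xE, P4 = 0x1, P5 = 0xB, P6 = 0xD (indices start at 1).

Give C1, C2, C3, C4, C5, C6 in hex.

OFB encryption: S_i = E(K, S_{i−1}) with S_{0} = IV; C_i = P_i ⊕ S_i.
C1: S = E(K, 0x7) = 0xA; 0x8 ⊕ 0xA = 0x2.
C2: S = E(K, 0xA) = 0x7; 0xE ⊕ 0x7 = 0x9.
C3: S = E(K, 0x7) = 0xA; 0xE ⊕ 0xA = 0x4.
C4: S = E(K, 0xA) = 0x7; 0x1 ⊕ 0x7 = 0x6.
C5: S = E(K, 0x7) = 0xA; 0xB ⊕ 0xA = 0x1.
C6: S = E(K, 0xA) = 0x7; 0xD ⊕ 0x7 = 0xA.

C1 = 0x2, C2 = 0x9, C3 = 0x4, C4 = 0x6, C5 = 0x1, C6 = 0xA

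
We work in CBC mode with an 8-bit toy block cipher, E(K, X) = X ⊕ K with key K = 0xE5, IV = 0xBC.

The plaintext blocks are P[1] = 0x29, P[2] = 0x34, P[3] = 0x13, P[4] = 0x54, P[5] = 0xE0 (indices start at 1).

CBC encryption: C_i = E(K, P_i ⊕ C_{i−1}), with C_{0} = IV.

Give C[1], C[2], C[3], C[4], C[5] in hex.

C[1] = 0x70, C[2] = 0xA1, C[3] = 0x57, C[4] = 0xE6, C[5] = 0xE3

C[1]: P[1] ⊕ 0xBC = 0x95; E(K, 0x95) = 0x70.
C[2]: P[2] ⊕ 0x70 = 0x44; E(K, 0x44) = 0xA1.
C[3]: P[3] ⊕ 0xA1 = 0xB2; E(K, 0xB2) = 0x57.
C[4]: P[4] ⊕ 0x57 = 0x03; E(K, 0x03) = 0xE6.
C[5]: P[5] ⊕ 0xE6 = 0x06; E(K, 0x06) = 0xE3.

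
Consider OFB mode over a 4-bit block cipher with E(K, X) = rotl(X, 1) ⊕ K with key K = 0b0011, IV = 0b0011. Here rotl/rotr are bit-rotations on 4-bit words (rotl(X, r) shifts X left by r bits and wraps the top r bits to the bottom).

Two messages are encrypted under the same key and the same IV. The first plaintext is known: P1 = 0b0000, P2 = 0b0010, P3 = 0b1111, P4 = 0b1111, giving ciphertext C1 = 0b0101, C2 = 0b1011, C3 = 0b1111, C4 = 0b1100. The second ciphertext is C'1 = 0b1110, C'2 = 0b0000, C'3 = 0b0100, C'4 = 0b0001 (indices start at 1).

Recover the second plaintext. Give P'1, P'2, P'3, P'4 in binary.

P'1 = 0b1011, P'2 = 0b1001, P'3 = 0b0100, P'4 = 0b0010

In OFB with a reused IV, both messages share the same keystream S_i, so C_i ⊕ C'_i = P_i ⊕ P'_i and thus P'_i = P_i ⊕ C_i ⊕ C'_i.
P'1: 0b0000 ⊕ 0b0101 ⊕ 0b1110 = 0b1011.
P'2: 0b0010 ⊕ 0b1011 ⊕ 0b0000 = 0b1001.
P'3: 0b1111 ⊕ 0b1111 ⊕ 0b0100 = 0b0100.
P'4: 0b1111 ⊕ 0b1100 ⊕ 0b0001 = 0b0010.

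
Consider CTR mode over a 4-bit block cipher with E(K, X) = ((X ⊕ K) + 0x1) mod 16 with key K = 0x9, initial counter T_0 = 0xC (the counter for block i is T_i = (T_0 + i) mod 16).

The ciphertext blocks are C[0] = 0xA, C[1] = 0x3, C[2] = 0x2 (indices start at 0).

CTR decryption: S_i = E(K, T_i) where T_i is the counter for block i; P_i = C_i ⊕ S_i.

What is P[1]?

P[1] = 0x6

P[1]: T = 0xD, S = E(K, T) = 0x5; 0x3 ⊕ 0x5 = 0x6.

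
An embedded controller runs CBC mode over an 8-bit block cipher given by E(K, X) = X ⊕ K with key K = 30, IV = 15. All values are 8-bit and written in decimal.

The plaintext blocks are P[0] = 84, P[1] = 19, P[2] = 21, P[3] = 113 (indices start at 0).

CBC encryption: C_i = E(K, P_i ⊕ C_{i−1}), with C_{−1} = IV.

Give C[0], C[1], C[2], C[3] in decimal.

C[0]: P[0] ⊕ 15 = 91; E(K, 91) = 69.
C[1]: P[1] ⊕ 69 = 86; E(K, 86) = 72.
C[2]: P[2] ⊕ 72 = 93; E(K, 93) = 67.
C[3]: P[3] ⊕ 67 = 50; E(K, 50) = 44.

C[0] = 69, C[1] = 72, C[2] = 67, C[3] = 44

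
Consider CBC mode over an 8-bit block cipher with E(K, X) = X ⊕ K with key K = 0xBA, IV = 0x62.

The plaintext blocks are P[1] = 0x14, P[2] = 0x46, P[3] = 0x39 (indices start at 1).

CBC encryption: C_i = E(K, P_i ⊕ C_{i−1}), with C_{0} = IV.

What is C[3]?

C[3] = 0xB3

C[1]: P[1] ⊕ 0x62 = 0x76; E(K, 0x76) = 0xCC.
C[2]: P[2] ⊕ 0xCC = 0x8A; E(K, 0x8A) = 0x30.
C[3]: P[3] ⊕ 0x30 = 0x09; E(K, 0x09) = 0xB3.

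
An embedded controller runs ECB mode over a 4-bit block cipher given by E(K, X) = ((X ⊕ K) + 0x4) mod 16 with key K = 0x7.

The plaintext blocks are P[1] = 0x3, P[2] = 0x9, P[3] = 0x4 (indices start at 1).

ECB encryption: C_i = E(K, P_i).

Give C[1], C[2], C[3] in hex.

C[1]: E(K, 0x3) = 0x8.
C[2]: E(K, 0x9) = 0x2.
C[3]: E(K, 0x4) = 0x7.

C[1] = 0x8, C[2] = 0x2, C[3] = 0x7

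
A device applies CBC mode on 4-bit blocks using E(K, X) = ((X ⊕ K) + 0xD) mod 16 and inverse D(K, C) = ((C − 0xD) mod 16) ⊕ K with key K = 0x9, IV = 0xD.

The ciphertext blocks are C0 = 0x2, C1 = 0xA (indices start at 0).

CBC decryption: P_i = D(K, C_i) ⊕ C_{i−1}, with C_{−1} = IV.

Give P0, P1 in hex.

P0 = 0x1, P1 = 0x6

P0: D(K, 0x2) = 0xC; 0xC ⊕ 0xD = 0x1.
P1: D(K, 0xA) = 0x4; 0x4 ⊕ 0x2 = 0x6.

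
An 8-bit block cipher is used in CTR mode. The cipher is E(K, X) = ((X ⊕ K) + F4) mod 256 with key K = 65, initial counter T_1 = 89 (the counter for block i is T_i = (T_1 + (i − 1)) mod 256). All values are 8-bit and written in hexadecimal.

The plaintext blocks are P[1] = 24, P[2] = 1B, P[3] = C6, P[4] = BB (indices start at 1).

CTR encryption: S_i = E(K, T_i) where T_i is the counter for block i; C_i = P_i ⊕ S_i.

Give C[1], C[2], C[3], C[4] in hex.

C[1]: T = 89, S = E(K, T) = E0; 24 ⊕ E0 = C4.
C[2]: T = 8A, S = E(K, T) = E3; 1B ⊕ E3 = F8.
C[3]: T = 8B, S = E(K, T) = E2; C6 ⊕ E2 = 24.
C[4]: T = 8C, S = E(K, T) = DD; BB ⊕ DD = 66.

C[1] = C4, C[2] = F8, C[3] = 24, C[4] = 66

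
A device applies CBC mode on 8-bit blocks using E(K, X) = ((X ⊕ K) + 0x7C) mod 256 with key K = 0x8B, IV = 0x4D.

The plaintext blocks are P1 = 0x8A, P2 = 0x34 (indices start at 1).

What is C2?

C2 = 0xF3

CBC encryption: C_i = E(K, P_i ⊕ C_{i−1}), with C_{0} = IV.
C1: P1 ⊕ 0x4D = 0xC7; E(K, 0xC7) = 0xC8.
C2: P2 ⊕ 0xC8 = 0xFC; E(K, 0xFC) = 0xF3.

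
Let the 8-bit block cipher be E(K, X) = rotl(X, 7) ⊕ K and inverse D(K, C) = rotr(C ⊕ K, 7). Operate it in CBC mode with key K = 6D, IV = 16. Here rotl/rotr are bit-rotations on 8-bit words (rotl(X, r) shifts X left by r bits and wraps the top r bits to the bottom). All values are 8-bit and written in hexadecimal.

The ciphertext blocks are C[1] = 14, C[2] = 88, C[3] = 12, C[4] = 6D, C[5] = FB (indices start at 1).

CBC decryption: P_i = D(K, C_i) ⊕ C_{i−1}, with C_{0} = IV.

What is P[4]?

P[4]: D(K, 6D) = 00; 00 ⊕ 12 = 12.

P[4] = 12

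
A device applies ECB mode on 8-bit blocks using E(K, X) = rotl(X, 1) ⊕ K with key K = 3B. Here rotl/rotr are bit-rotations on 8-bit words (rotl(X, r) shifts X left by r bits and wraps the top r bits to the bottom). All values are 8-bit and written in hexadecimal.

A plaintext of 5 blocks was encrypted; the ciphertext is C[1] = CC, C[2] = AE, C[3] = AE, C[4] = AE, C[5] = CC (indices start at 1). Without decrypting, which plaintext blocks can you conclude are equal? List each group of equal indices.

ECB encrypts each block independently with the same key, so equal ciphertext blocks imply equal plaintext blocks.
C[1] = C[5] = CC, so P[1] = P[5].
C[2] = C[3] = C[4] = AE, so P[2] = P[3] = P[4].

P[1] = P[5]; P[2] = P[3] = P[4]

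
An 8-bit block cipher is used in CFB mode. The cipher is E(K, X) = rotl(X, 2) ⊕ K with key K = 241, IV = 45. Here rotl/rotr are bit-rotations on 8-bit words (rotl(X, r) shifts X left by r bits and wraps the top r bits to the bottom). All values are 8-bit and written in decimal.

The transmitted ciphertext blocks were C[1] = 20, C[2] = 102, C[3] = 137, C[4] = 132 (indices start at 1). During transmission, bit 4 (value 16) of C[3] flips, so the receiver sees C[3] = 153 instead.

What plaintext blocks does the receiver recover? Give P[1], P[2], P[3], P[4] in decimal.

P[1] = 81, P[2] = 199, P[3] = 241, P[4] = 19

CFB decryption: P_i = C_i ⊕ E(K, C_{i−1}), with C_{0} = IV.
Only C[3] changed, to 153. In CFB, a change in C_i flips the same bit in P_i and garbles P_{i+1}. Decrypting the received ciphertext:
P[1]: E(K, 45) = 69; 20 ⊕ 69 = 81.
P[2]: E(K, 20) = 161; 102 ⊕ 161 = 199.
P[3]: E(K, 102) = 104; 153 ⊕ 104 = 241.
P[4]: E(K, 153) = 151; 132 ⊕ 151 = 19.
Blocks that differ from the original plaintext: P[3], P[4].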